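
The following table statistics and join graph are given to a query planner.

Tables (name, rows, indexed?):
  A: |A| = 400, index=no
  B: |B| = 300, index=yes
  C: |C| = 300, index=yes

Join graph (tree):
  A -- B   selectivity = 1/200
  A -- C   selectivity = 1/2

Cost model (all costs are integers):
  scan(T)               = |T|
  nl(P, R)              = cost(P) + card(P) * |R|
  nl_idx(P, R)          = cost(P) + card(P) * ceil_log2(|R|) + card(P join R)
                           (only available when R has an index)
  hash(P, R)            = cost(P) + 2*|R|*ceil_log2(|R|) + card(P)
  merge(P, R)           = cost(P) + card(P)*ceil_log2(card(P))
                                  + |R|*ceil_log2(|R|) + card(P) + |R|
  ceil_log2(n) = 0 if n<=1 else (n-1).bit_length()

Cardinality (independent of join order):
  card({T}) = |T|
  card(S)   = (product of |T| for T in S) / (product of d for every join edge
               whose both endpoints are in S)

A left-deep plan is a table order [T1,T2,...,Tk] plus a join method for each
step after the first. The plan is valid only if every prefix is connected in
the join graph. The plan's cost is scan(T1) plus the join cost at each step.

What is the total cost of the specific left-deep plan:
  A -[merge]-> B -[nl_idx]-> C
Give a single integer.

102800

step 1: scan A: cost=400, card=400
step 2: join B via merge
    card(P join B) = 400*300/(200) = 600
    cost = 400 + 400*9 + 300*9 + 400 + 300 = 7400
step 3: join C via nl_idx
    card(P join C) = 600*300/(2) = 90000
    cost = 7400 + 600*9 + 90000 = 102800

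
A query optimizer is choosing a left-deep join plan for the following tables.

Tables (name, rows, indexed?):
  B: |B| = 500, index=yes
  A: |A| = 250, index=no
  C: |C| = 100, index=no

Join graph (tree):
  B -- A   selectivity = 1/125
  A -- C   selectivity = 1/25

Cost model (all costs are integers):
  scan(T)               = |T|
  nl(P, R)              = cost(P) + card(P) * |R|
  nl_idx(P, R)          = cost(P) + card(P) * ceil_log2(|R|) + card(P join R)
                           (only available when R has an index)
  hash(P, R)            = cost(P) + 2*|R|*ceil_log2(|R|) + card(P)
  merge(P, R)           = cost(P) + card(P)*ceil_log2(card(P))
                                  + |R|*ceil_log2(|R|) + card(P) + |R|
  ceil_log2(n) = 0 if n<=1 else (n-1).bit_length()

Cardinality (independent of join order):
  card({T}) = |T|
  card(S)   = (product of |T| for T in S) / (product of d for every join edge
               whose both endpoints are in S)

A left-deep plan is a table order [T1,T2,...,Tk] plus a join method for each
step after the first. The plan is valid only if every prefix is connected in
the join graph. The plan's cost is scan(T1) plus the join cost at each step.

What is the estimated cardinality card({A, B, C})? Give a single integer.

Tables in S: A(250), B(500), C(100)
Edges inside S: B-A(d=125), A-C(d=25)
numerator = 250 * 500 * 100 = 12500000
denominator = 125 * 25 = 3125
card(S) = 12500000 / 3125 = 4000

4000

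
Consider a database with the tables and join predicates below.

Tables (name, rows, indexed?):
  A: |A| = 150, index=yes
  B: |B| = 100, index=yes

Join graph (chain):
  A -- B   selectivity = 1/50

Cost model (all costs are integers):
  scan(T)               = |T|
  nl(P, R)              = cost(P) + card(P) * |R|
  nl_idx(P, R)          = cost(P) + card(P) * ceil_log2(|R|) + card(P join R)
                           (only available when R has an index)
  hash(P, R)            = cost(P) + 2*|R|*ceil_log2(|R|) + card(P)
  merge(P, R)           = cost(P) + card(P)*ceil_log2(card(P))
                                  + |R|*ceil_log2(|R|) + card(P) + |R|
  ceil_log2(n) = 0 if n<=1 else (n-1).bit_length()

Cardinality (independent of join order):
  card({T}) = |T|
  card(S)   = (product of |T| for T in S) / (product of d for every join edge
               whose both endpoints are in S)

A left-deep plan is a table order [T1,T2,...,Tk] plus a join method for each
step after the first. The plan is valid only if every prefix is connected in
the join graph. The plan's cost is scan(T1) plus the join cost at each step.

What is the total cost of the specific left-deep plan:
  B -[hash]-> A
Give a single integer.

2600

step 1: scan B: cost=100, card=100
step 2: join A via hash
    card(P join A) = 100*150/(50) = 300
    cost = 100 + 2*150*8 + 100 = 2600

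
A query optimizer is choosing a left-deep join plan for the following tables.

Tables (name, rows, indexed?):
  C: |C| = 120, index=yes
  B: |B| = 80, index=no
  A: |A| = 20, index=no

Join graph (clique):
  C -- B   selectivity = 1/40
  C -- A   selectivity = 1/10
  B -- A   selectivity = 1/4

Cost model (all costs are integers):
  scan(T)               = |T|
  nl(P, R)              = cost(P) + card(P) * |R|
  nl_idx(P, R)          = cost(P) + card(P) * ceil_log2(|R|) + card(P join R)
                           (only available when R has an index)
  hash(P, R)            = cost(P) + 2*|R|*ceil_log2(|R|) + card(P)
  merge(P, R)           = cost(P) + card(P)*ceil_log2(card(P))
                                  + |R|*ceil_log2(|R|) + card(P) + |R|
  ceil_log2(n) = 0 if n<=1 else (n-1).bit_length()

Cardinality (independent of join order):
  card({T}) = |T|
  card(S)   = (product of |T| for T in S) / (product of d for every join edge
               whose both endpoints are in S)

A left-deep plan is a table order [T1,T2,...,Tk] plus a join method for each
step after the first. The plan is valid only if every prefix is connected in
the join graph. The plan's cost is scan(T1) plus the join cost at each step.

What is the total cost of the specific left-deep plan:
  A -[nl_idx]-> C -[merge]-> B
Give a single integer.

step 1: scan A: cost=20, card=20
step 2: join C via nl_idx
    card(P join C) = 20*120/(10) = 240
    cost = 20 + 20*7 + 240 = 400
step 3: join B via merge
    card(P join B) = 240*80/(40*4) = 120
    cost = 400 + 240*8 + 80*7 + 240 + 80 = 3200

3200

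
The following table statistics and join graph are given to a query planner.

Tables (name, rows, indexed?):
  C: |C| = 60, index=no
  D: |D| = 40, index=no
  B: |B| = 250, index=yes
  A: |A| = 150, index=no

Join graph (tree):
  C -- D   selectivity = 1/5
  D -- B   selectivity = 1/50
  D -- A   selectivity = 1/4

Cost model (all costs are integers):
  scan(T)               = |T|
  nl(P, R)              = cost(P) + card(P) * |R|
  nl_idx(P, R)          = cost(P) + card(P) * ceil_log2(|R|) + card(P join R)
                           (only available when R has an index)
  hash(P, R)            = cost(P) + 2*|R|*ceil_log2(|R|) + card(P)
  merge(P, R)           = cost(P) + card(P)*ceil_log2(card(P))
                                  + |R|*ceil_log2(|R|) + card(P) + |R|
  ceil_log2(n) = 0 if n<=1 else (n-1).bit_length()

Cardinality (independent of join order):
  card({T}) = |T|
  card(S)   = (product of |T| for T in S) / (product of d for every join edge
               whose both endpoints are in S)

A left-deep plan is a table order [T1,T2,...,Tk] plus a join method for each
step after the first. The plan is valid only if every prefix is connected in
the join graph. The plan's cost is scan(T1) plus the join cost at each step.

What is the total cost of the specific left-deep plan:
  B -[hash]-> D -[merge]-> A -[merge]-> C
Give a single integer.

109550

step 1: scan B: cost=250, card=250
step 2: join D via hash
    card(P join D) = 250*40/(50) = 200
    cost = 250 + 2*40*6 + 250 = 980
step 3: join A via merge
    card(P join A) = 200*150/(4) = 7500
    cost = 980 + 200*8 + 150*8 + 200 + 150 = 4130
step 4: join C via merge
    card(P join C) = 7500*60/(5) = 90000
    cost = 4130 + 7500*13 + 60*6 + 7500 + 60 = 109550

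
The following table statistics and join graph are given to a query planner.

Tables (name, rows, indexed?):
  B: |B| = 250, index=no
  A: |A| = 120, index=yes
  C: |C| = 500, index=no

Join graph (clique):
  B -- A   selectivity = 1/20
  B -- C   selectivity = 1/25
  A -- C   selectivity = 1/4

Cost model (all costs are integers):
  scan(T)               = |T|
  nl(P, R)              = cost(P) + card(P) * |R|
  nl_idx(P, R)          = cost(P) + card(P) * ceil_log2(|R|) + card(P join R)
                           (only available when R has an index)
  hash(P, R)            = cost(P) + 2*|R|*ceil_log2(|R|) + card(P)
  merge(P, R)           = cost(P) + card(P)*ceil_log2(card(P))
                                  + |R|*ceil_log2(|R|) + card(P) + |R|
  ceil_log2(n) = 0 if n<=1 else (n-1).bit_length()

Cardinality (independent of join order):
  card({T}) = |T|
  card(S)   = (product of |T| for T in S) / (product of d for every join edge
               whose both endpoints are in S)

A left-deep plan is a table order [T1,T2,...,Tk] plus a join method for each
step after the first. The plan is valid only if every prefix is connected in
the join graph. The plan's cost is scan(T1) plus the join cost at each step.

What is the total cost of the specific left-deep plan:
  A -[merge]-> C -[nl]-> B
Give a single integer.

step 1: scan A: cost=120, card=120
step 2: join C via merge
    card(P join C) = 120*500/(4) = 15000
    cost = 120 + 120*7 + 500*9 + 120 + 500 = 6080
step 3: join B via nl
    card(P join B) = 15000*250/(20*25) = 7500
    cost = 6080 + 15000*250 = 3756080

3756080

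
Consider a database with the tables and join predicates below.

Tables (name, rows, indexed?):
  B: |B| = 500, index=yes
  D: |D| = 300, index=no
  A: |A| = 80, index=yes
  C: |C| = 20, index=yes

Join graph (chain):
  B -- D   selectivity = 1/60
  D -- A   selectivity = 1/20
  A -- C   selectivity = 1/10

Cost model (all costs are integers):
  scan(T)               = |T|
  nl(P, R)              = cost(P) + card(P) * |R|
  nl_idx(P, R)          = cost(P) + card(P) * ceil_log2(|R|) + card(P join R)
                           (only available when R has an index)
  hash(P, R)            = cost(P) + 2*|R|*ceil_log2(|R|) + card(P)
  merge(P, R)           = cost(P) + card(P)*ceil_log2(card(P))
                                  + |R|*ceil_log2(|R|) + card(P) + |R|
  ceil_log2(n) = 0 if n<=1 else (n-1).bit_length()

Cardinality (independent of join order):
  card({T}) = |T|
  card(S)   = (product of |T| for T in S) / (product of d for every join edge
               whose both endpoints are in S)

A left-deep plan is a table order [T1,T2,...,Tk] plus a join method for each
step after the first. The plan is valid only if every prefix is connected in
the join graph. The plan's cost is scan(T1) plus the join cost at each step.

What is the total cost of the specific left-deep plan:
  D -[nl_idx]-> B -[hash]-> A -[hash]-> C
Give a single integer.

step 1: scan D: cost=300, card=300
step 2: join B via nl_idx
    card(P join B) = 300*500/(60) = 2500
    cost = 300 + 300*9 + 2500 = 5500
step 3: join A via hash
    card(P join A) = 2500*80/(20) = 10000
    cost = 5500 + 2*80*7 + 2500 = 9120
step 4: join C via hash
    card(P join C) = 10000*20/(10) = 20000
    cost = 9120 + 2*20*5 + 10000 = 19320

19320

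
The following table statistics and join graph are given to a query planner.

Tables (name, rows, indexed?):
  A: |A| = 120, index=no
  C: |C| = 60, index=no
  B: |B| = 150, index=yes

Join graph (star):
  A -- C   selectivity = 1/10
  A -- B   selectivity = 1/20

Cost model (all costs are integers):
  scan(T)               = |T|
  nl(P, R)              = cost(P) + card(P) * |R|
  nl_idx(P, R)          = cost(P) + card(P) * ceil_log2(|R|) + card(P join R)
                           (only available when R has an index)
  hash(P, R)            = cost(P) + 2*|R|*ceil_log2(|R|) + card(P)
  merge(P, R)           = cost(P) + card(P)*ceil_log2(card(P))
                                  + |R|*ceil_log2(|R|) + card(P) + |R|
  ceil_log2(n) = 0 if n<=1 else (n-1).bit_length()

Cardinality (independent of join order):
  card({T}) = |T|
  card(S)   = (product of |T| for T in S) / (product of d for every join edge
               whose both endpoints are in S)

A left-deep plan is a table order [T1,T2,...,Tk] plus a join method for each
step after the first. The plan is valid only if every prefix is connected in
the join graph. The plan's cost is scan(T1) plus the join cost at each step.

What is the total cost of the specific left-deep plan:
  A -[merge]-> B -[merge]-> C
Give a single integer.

step 1: scan A: cost=120, card=120
step 2: join B via merge
    card(P join B) = 120*150/(20) = 900
    cost = 120 + 120*7 + 150*8 + 120 + 150 = 2430
step 3: join C via merge
    card(P join C) = 900*60/(10) = 5400
    cost = 2430 + 900*10 + 60*6 + 900 + 60 = 12750

12750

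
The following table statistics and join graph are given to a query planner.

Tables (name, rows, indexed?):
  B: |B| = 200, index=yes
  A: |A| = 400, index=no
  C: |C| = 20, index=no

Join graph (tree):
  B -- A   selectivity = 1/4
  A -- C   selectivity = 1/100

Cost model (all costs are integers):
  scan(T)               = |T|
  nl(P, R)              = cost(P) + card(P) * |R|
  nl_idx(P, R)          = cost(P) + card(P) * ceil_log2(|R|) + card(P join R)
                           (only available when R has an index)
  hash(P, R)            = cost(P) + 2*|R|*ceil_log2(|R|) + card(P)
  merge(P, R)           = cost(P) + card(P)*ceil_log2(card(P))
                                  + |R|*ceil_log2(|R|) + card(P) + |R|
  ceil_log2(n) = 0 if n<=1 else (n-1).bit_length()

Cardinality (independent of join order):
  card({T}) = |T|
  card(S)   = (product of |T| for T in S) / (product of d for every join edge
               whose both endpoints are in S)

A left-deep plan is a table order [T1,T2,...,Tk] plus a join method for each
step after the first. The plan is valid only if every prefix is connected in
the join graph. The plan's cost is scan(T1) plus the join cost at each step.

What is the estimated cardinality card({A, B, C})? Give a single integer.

4000

Tables in S: A(400), B(200), C(20)
Edges inside S: B-A(d=4), A-C(d=100)
numerator = 400 * 200 * 20 = 1600000
denominator = 4 * 100 = 400
card(S) = 1600000 / 400 = 4000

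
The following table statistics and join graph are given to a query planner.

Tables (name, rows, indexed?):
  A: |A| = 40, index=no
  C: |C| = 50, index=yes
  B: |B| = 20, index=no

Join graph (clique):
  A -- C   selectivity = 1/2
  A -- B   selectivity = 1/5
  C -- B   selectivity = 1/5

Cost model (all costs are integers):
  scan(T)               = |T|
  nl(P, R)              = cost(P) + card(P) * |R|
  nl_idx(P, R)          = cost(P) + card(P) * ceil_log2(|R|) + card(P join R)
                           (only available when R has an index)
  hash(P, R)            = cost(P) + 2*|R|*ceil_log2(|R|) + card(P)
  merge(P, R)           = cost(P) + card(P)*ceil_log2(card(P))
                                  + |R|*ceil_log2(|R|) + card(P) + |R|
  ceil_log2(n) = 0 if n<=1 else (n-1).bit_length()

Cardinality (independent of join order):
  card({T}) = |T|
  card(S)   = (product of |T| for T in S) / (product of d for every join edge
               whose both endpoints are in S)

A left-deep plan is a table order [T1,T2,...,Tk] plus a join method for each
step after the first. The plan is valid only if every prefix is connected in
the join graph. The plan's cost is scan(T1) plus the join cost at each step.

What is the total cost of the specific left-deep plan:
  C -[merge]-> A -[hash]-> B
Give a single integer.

1880

step 1: scan C: cost=50, card=50
step 2: join A via merge
    card(P join A) = 50*40/(2) = 1000
    cost = 50 + 50*6 + 40*6 + 50 + 40 = 680
step 3: join B via hash
    card(P join B) = 1000*20/(5*5) = 800
    cost = 680 + 2*20*5 + 1000 = 1880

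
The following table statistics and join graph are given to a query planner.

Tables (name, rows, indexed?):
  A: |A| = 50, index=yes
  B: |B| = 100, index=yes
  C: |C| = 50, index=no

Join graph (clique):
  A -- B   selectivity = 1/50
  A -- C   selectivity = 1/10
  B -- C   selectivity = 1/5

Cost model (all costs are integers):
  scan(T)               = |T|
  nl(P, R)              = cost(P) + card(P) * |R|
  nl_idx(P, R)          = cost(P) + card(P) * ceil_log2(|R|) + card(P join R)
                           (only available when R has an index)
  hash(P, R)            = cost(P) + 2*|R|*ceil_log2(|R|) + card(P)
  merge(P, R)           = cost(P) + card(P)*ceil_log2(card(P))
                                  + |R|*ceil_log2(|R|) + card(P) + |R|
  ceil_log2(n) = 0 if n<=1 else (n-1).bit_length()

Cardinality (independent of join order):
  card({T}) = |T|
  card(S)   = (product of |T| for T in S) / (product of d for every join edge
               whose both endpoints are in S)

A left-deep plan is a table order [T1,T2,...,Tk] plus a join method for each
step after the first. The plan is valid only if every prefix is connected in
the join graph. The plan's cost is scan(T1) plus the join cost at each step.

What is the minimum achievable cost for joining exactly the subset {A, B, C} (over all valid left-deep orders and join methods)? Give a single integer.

1200

Selinger DP over subsets of {A,B,C}:
  {A}: scan cost=50, card=50
  {B}: scan cost=100, card=100
  {C}: scan cost=50, card=50
  {AB}: card=100; try (B,nl_idx)→500, (A,hash)→800, (A,nl_idx)→800, (B,merge)→1200, (A,merge)→1250, (B,hash)→1500 …(+2); best=500 via (B,nl_idx)
  {AC}: card=250; try (A,nl_idx)→600, (C,hash)→700, (A,hash)→700, (C,merge)→750, (A,merge)→750, (C,nl)→2550 …(+1); best=600 via (A,nl_idx)
  {BC}: card=1000; try (C,hash)→800, (B,merge)→1200, (C,merge)→1250, (B,nl_idx)→1400, (B,hash)→1500, (B,nl)→5050 …(+1); best=800 via (C,hash)
  {ABC}: card=100; try (C,hash)→1200, (C,merge)→1650, (B,hash)→2250, (A,hash)→2400, (B,nl_idx)→2450, (B,merge)→3650 …(+5); best=1200 via (C,hash)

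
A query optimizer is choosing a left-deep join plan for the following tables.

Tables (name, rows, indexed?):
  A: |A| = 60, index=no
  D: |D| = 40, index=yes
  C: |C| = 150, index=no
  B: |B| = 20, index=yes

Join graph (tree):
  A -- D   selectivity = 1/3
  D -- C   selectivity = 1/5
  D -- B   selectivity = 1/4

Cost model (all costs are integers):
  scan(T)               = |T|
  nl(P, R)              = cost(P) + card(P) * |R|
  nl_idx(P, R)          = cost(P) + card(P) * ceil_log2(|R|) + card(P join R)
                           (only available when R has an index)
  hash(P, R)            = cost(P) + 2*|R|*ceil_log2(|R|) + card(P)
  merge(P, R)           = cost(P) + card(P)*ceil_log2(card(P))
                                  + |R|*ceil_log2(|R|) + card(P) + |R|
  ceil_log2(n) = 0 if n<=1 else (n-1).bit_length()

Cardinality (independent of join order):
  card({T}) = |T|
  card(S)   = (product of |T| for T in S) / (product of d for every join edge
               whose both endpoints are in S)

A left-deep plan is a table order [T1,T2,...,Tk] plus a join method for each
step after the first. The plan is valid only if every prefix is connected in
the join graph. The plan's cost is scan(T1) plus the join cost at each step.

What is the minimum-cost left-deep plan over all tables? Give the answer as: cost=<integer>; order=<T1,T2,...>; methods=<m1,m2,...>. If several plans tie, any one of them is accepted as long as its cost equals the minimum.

cost=7600; order=D,B,A,C; methods=hash,hash,hash

Selinger DP (subsets sized 1..n):
  {A}: scan cost=60, card=60
  {D}: scan cost=40, card=40
  {C}: scan cost=150, card=150
  {B}: scan cost=20, card=20
  {AD}: card=800; try (D,hash)→600, (A,merge)→740, (D,merge)→760, (A,hash)→800, (D,nl_idx)→1220, (A,nl)→2440 …(+1); best=600 via (D,hash)
  {CD}: card=1200; try (D,hash)→780, (C,merge)→1670, (D,merge)→1780, (D,nl_idx)→2250, (C,hash)→2480, (C,nl)→6040 …(+1); best=780 via (D,hash)
  {BD}: card=200; try (B,hash)→280, (D,nl_idx)→340, (D,merge)→420, (B,merge)→440, (B,nl_idx)→440, (D,hash)→520 …(+2); best=280 via (B,hash)
  {ACD}: card=24000; try (A,hash)→2700, (C,hash)→3800, (C,merge)→10750, (A,merge)→15600, (A,nl)→72780, (C,nl)→120600; best=2700 via (A,hash)
  {ABD}: card=4000; try (A,hash)→1200, (B,hash)→1600, (A,merge)→2500, (B,nl_idx)→8600, (B,merge)→9520, (A,nl)→12280 …(+1); best=1200 via (A,hash)
  {BCD}: card=6000; try (B,hash)→2180, (C,hash)→2880, (C,merge)→3430, (B,nl_idx)→12780, (B,merge)→15300, (B,nl)→24780 …(+1); best=2180 via (B,hash)
  {ABCD}: card=120000; try (C,hash)→7600, (A,hash)→8900, (B,hash)→26900, (C,merge)→54550, (A,merge)→86600, (B,nl_idx)→242700 …(+4); best=7600 via (C,hash)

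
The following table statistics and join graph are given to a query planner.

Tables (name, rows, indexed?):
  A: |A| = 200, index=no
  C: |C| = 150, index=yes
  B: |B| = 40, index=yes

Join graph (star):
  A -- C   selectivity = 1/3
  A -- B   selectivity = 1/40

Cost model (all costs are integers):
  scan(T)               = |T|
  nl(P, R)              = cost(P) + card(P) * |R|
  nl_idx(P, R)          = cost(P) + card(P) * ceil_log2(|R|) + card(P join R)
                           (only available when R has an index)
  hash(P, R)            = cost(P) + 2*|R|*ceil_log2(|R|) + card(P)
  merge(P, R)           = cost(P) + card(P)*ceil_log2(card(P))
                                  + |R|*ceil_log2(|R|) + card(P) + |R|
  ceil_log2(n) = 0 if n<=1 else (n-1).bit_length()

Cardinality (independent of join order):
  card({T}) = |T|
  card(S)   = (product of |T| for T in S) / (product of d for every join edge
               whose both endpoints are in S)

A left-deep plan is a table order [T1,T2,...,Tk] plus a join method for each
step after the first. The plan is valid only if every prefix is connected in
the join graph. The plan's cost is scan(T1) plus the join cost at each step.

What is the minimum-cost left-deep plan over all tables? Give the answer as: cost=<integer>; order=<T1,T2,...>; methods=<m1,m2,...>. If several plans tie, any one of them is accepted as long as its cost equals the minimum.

cost=3480; order=A,B,C; methods=hash,hash

Selinger DP (subsets sized 1..n):
  {A}: scan cost=200, card=200
  {C}: scan cost=150, card=150
  {B}: scan cost=40, card=40
  {AC}: card=10000; try (C,hash)→2800, (A,merge)→3300, (C,merge)→3350, (A,hash)→3500, (C,nl_idx)→11800, (A,nl)→30150 …(+1); best=2800 via (C,hash)
  {AB}: card=200; try (B,hash)→880, (B,nl_idx)→1600, (A,merge)→2120, (B,merge)→2280, (A,hash)→3280, (A,nl)→8040 …(+1); best=880 via (B,hash)
  {ABC}: card=10000; try (C,hash)→3480, (C,merge)→4030, (C,nl_idx)→12480, (B,hash)→13280, (C,nl)→30880, (B,nl_idx)→72800 …(+2); best=3480 via (C,hash)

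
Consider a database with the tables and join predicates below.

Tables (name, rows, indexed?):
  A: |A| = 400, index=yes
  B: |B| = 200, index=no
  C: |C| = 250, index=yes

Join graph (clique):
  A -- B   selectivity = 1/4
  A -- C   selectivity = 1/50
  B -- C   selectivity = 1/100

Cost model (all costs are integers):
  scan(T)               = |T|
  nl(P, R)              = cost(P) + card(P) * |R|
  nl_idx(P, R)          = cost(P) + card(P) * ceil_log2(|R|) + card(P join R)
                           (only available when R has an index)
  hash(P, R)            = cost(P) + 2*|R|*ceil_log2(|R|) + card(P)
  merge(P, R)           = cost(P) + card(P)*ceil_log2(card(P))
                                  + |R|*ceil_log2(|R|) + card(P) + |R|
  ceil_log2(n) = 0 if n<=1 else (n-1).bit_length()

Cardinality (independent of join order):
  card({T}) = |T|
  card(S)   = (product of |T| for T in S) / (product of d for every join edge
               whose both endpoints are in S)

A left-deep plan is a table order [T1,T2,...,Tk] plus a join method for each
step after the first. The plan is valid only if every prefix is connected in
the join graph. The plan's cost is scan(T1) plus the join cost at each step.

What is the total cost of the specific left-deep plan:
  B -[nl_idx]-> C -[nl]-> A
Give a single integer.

step 1: scan B: cost=200, card=200
step 2: join C via nl_idx
    card(P join C) = 200*250/(100) = 500
    cost = 200 + 200*8 + 500 = 2300
step 3: join A via nl
    card(P join A) = 500*400/(4*50) = 1000
    cost = 2300 + 500*400 = 202300

202300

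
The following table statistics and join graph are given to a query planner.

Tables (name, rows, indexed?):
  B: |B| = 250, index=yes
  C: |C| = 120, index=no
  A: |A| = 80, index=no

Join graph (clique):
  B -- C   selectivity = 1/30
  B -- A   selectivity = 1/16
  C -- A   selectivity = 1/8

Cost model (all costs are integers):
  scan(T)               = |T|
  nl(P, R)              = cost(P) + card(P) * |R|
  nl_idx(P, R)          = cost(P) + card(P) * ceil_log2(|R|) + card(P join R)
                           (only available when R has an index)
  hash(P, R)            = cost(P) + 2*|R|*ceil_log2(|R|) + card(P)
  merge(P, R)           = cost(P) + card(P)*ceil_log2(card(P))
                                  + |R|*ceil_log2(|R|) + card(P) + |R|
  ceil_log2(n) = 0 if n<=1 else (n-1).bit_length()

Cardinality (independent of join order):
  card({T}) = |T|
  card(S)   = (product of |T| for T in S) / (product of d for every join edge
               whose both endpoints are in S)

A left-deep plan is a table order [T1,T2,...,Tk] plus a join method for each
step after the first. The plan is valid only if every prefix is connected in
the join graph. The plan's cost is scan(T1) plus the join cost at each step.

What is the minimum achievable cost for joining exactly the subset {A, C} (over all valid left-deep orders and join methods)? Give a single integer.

1360

Selinger DP over subsets of {A,C}:
  {C}: scan cost=120, card=120
  {A}: scan cost=80, card=80
  {AC}: card=1200; try (A,hash)→1360, (C,merge)→1680, (A,merge)→1720, (C,hash)→1840, (C,nl)→9680, (A,nl)→9720; best=1360 via (A,hash)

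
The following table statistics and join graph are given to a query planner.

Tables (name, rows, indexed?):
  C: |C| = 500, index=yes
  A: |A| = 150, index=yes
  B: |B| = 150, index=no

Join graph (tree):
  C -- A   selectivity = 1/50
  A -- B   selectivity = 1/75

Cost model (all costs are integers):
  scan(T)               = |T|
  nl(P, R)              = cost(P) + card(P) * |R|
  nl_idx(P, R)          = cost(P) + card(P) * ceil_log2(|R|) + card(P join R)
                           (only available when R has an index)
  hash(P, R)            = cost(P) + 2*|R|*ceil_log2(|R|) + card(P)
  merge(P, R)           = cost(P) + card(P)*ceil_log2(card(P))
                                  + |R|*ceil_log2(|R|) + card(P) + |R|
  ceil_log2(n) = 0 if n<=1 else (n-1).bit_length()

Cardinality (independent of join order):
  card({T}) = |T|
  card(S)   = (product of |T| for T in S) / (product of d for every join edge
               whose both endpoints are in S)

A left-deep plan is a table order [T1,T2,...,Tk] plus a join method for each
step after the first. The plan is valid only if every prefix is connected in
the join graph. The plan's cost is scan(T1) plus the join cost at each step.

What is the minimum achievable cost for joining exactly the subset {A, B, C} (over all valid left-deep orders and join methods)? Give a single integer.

6900

Selinger DP over subsets of {A,B,C}:
  {C}: scan cost=500, card=500
  {A}: scan cost=150, card=150
  {B}: scan cost=150, card=150
  {AC}: card=1500; try (C,nl_idx)→3000, (A,hash)→3400, (A,nl_idx)→6000, (C,merge)→6500, (A,merge)→6850, (C,hash)→9300 …(+2); best=3000 via (C,nl_idx)
  {AB}: card=300; try (A,nl_idx)→1650, (B,hash)→2700, (A,hash)→2700, (B,merge)→2850, (A,merge)→2850, (B,nl)→22650 …(+1); best=1650 via (A,nl_idx)
  {ABC}: card=3000; try (B,hash)→6900, (C,nl_idx)→7350, (C,merge)→9650, (C,hash)→10950, (B,merge)→22350, (C,nl)→151650 …(+1); best=6900 via (B,hash)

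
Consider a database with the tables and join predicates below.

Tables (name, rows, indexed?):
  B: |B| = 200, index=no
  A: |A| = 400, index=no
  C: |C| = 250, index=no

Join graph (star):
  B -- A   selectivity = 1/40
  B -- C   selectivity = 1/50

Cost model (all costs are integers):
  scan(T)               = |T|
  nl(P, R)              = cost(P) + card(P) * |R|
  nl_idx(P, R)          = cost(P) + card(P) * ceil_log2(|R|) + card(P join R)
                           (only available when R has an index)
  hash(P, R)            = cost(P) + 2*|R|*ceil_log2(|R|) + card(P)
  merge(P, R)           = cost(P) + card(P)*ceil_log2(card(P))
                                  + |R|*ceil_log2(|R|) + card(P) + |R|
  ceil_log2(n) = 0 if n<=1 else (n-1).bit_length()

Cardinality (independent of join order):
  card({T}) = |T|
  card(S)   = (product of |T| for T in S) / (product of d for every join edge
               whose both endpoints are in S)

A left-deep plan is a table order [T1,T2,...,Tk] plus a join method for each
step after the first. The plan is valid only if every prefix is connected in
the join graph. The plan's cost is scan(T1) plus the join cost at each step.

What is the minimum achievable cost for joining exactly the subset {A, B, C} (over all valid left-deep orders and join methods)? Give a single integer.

Selinger DP over subsets of {A,B,C}:
  {B}: scan cost=200, card=200
  {A}: scan cost=400, card=400
  {C}: scan cost=250, card=250
  {AB}: card=2000; try (B,hash)→4000, (A,merge)→6000, (B,merge)→6200, (A,hash)→7600, (A,nl)→80200, (B,nl)→80400; best=4000 via (B,hash)
  {BC}: card=1000; try (B,hash)→3700, (C,merge)→4250, (B,merge)→4300, (C,hash)→4400, (C,nl)→50200, (B,nl)→50250; best=3700 via (B,hash)
  {ABC}: card=10000; try (C,hash)→10000, (A,hash)→11900, (A,merge)→18700, (C,merge)→30250, (A,nl)→403700, (C,nl)→504000; best=10000 via (C,hash)

10000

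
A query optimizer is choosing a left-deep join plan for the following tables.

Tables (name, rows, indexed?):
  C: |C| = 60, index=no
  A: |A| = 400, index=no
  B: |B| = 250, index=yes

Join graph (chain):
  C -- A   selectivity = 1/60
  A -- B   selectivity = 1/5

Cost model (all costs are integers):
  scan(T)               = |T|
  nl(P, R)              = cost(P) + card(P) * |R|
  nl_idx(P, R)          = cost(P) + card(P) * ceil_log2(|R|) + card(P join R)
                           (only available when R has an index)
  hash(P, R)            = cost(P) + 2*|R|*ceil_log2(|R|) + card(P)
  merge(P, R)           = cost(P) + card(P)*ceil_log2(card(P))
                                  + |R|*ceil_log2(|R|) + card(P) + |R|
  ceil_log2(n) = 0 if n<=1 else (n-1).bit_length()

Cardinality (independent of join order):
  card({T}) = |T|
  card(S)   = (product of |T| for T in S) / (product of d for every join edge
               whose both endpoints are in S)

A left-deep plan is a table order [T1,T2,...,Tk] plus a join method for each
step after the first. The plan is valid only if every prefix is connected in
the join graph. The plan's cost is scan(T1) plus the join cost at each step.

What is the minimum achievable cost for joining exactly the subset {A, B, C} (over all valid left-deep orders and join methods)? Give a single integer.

5920

Selinger DP over subsets of {A,B,C}:
  {C}: scan cost=60, card=60
  {A}: scan cost=400, card=400
  {B}: scan cost=250, card=250
  {AC}: card=400; try (C,hash)→1520, (A,merge)→4480, (C,merge)→4820, (A,hash)→7320, (A,nl)→24060, (C,nl)→24400; best=1520 via (C,hash)
  {AB}: card=20000; try (B,hash)→4800, (A,merge)→6500, (B,merge)→6650, (A,hash)→7700, (B,nl_idx)→23600, (A,nl)→100250 …(+1); best=4800 via (B,hash)
  {ABC}: card=20000; try (B,hash)→5920, (B,merge)→7770, (B,nl_idx)→24720, (C,hash)→25520, (B,nl)→101520, (C,merge)→325220 …(+1); best=5920 via (B,hash)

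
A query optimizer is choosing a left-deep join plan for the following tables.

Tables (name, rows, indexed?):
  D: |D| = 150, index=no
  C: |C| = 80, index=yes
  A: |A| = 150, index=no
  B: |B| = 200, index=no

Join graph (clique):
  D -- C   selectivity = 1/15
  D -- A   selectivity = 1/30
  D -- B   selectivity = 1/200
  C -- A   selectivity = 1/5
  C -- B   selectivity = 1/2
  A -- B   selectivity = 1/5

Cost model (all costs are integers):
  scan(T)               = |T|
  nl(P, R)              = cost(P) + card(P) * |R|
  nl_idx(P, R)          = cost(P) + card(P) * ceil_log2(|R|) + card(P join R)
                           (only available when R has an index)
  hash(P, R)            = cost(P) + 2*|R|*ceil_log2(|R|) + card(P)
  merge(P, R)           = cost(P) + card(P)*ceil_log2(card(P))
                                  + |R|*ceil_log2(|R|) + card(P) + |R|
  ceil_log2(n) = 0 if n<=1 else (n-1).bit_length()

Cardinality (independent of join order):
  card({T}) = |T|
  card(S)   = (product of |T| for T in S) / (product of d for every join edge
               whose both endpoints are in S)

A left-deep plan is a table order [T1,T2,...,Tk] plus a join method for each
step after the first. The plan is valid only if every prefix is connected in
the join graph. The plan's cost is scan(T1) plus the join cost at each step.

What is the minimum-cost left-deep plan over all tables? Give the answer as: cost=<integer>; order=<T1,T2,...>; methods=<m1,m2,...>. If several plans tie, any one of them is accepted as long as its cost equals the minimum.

cost=6480; order=B,D,A,C; methods=hash,hash,nl_idx

Selinger DP (subsets sized 1..n):
  {D}: scan cost=150, card=150
  {C}: scan cost=80, card=80
  {A}: scan cost=150, card=150
  {B}: scan cost=200, card=200
  {CD}: card=800; try (C,hash)→1420, (C,nl_idx)→2000, (D,merge)→2070, (C,merge)→2140, (D,hash)→2560, (D,nl)→12080 …(+1); best=1420 via (C,hash)
  {AD}: card=750; try (D,hash)→2700, (A,hash)→2700, (D,merge)→2850, (A,merge)→2850, (D,nl)→22650, (A,nl)→22650; best=2700 via (D,hash)
  {BD}: card=150; try (D,hash)→2800, (B,merge)→3300, (D,merge)→3350, (B,hash)→3500, (B,nl)→30150, (D,nl)→30200; best=2800 via (D,hash)
  {AC}: card=2400; try (C,hash)→1420, (A,merge)→2070, (C,merge)→2140, (A,hash)→2560, (C,nl_idx)→3600, (A,nl)→12080 …(+1); best=1420 via (C,hash)
  {BC}: card=8000; try (C,hash)→1520, (B,merge)→2520, (C,merge)→2640, (B,hash)→3360, (C,nl_idx)→9600, (B,nl)→16080 …(+1); best=1520 via (C,hash)
  {AB}: card=6000; try (A,hash)→2800, (B,merge)→3300, (A,merge)→3350, (B,hash)→3500, (B,nl)→30150, (A,nl)→30200; best=2800 via (A,hash)
  {ACD}: card=800; try (C,hash)→4570, (A,hash)→4620, (D,hash)→6220, (C,nl_idx)→8750, (A,merge)→11570, (C,merge)→11590 …(+4); best=4570 via (C,hash)
  {BCD}: card=400; try (C,hash)→4070, (C,nl_idx)→4250, (C,merge)→4790, (B,hash)→5420, (D,hash)→11920, (B,merge)→12020 …(+4); best=4070 via (C,hash)
  {ABD}: card=150; try (A,hash)→5350, (A,merge)→5500, (B,hash)→6650, (D,hash)→11200, (B,merge)→12750, (A,nl)→25300 …(+3); best=5350 via (A,hash)
  {ABC}: card=48000; try (B,hash)→7020, (C,hash)→9920, (A,hash)→11920, (B,merge)→34420, (C,merge)→87440, (C,nl_idx)→92800 …(+4); best=7020 via (B,hash)
  {ABCD}: card=80; try (C,nl_idx)→6480, (C,hash)→6620, (A,hash)→6870, (C,merge)→7340, (B,hash)→8570, (A,merge)→9420 …(+7); best=6480 via (C,nl_idx)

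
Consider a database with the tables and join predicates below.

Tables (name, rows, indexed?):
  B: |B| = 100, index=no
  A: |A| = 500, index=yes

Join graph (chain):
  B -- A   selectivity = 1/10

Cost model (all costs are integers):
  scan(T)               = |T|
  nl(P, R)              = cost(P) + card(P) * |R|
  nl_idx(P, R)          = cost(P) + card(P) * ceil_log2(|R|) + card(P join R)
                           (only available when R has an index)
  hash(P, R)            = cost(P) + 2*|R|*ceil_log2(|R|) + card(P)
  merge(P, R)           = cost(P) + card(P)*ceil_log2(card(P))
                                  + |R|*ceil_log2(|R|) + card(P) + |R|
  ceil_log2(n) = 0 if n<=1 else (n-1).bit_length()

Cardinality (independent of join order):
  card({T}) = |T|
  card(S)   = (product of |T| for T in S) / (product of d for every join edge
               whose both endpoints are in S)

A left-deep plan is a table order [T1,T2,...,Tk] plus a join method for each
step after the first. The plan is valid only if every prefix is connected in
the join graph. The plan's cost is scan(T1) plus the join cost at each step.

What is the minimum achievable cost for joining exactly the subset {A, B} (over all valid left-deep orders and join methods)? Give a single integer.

2400

Selinger DP over subsets of {A,B}:
  {B}: scan cost=100, card=100
  {A}: scan cost=500, card=500
  {AB}: card=5000; try (B,hash)→2400, (A,merge)→5900, (A,nl_idx)→6000, (B,merge)→6300, (A,hash)→9200, (A,nl)→50100 …(+1); best=2400 via (B,hash)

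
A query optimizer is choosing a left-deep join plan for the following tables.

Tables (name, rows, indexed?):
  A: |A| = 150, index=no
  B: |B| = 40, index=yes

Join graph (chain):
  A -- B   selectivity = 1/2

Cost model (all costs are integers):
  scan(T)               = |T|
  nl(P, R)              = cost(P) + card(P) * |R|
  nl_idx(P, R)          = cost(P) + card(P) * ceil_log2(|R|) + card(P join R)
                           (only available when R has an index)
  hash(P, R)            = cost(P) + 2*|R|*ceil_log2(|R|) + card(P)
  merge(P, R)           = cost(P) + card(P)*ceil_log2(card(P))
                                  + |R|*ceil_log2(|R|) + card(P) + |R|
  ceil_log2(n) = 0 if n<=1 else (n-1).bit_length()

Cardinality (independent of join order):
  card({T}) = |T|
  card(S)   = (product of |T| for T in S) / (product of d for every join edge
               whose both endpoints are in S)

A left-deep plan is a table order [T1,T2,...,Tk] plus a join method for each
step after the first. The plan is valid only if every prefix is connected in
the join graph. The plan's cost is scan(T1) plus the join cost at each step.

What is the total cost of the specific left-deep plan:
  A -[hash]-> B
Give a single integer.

780

step 1: scan A: cost=150, card=150
step 2: join B via hash
    card(P join B) = 150*40/(2) = 3000
    cost = 150 + 2*40*6 + 150 = 780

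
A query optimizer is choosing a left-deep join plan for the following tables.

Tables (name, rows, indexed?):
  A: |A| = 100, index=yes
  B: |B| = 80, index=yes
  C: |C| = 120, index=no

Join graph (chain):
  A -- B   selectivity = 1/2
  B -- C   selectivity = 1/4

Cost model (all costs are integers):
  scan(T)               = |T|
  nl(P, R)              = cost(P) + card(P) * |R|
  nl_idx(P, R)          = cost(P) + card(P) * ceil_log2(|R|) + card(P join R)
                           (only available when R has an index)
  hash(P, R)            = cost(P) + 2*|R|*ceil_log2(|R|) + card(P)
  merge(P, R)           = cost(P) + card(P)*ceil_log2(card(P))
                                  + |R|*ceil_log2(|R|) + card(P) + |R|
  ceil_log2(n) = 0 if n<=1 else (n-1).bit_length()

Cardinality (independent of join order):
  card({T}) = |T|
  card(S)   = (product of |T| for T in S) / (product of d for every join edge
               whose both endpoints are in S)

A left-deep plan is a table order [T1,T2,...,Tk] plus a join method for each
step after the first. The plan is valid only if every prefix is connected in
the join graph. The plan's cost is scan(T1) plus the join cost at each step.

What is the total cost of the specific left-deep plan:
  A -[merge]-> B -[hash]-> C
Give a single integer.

7220

step 1: scan A: cost=100, card=100
step 2: join B via merge
    card(P join B) = 100*80/(2) = 4000
    cost = 100 + 100*7 + 80*7 + 100 + 80 = 1540
step 3: join C via hash
    card(P join C) = 4000*120/(4) = 120000
    cost = 1540 + 2*120*7 + 4000 = 7220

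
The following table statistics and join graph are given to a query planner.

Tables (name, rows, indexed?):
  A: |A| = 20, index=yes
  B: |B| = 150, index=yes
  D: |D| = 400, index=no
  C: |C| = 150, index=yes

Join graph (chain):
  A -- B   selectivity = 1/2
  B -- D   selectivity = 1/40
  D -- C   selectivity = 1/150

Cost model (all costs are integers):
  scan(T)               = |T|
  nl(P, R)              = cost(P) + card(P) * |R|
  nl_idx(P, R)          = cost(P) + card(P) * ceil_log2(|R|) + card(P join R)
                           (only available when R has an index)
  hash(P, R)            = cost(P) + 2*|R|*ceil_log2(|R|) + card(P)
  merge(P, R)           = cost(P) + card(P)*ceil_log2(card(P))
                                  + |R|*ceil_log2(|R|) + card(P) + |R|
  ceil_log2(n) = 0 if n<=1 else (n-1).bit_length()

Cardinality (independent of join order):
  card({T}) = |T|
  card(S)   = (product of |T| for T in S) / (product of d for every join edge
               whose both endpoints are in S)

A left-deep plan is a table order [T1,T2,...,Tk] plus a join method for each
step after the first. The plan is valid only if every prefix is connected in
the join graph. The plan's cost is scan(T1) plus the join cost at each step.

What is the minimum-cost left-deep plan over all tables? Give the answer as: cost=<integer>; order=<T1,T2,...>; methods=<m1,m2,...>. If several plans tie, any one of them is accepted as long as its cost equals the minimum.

cost=7700; order=D,C,B,A; methods=hash,hash,hash

Selinger DP (subsets sized 1..n):
  {A}: scan cost=20, card=20
  {B}: scan cost=150, card=150
  {D}: scan cost=400, card=400
  {C}: scan cost=150, card=150
  {AB}: card=1500; try (A,hash)→500, (B,merge)→1490, (A,merge)→1620, (B,nl_idx)→1680, (A,nl_idx)→2400, (B,hash)→2440 …(+2); best=500 via (A,hash)
  {BD}: card=1500; try (B,hash)→3200, (B,nl_idx)→5100, (D,merge)→5500, (B,merge)→5750, (D,hash)→7500, (D,nl)→60150 …(+1); best=3200 via (B,hash)
  {CD}: card=400; try (C,hash)→3200, (C,nl_idx)→4000, (D,merge)→5500, (C,merge)→5750, (D,hash)→7500, (D,nl)→60150 …(+1); best=3200 via (C,hash)
  {ABD}: card=15000; try (A,hash)→4900, (D,hash)→9200, (A,merge)→21320, (D,merge)→22500, (A,nl_idx)→25700, (A,nl)→33200 …(+1); best=4900 via (A,hash)
  {BCD}: card=1500; try (B,hash)→6000, (C,hash)→7100, (B,nl_idx)→7900, (B,merge)→8550, (C,nl_idx)→16700, (C,merge)→22550 …(+2); best=6000 via (B,hash)
  {ABCD}: card=15000; try (A,hash)→7700, (C,hash)→22300, (A,merge)→24120, (A,nl_idx)→28500, (A,nl)→36000, (C,nl_idx)→139900 …(+2); best=7700 via (A,hash)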